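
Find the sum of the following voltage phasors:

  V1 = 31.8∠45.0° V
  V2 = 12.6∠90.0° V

Step 1 — Convert each phasor to rectangular form:
  V1 = 31.8·(cos(45.0°) + j·sin(45.0°)) = 22.49 + j22.49 V
  V2 = 12.6·(cos(90.0°) + j·sin(90.0°)) = 0 + j12.6 V
Step 2 — Sum components: V_total = 22.49 + j35.09 V.
Step 3 — Convert to polar: |V_total| = 41.67 V, ∠V_total = 57.3°.

V_total = 41.67∠57.3° V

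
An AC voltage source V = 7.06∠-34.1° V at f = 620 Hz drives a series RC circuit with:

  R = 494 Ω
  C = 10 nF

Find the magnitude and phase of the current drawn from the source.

Step 1 — Angular frequency: ω = 2π·f = 2π·620 = 3896 rad/s.
Step 2 — Component impedances:
  R: Z = R = 494 Ω
  C: Z = 1/(jωC) = -j/(ω·C) = 0 - j2.567e+04 Ω
Step 3 — Series combination: Z_total = R + C = 494 - j2.567e+04 Ω = 2.567e+04∠-88.9° Ω.
Step 4 — Source phasor: V = 7.06∠-34.1° V = 5.846 - j3.958 V.
Step 5 — Ohm's law: I = V / Z_total = (5.846 - j3.958) / (494 - j2.567e+04) = 0.0001585 + j0.0002247 A.
Step 6 — Convert to polar: |I| = 0.000275 A, ∠I = 54.8°.

I = 0.000275∠54.8° A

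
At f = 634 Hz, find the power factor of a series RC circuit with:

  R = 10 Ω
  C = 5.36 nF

Step 1 — Angular frequency: ω = 2π·f = 2π·634 = 3984 rad/s.
Step 2 — Component impedances:
  R: Z = R = 10 Ω
  C: Z = 1/(jωC) = -j/(ω·C) = 0 - j4.683e+04 Ω
Step 3 — Series combination: Z_total = R + C = 10 - j4.683e+04 Ω = 4.683e+04∠-90.0° Ω.
Step 4 — Power factor: PF = cos(φ) = Re(Z)/|Z| = 10/4.683e+04 = 0.0002135.
Step 5 — Type: Im(Z) = -4.683e+04 ⇒ leading (phase φ = -90.0°).

PF = 0.0002135 (leading, φ = -90.0°)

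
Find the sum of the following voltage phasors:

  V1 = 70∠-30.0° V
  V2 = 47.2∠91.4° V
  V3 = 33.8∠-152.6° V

Step 1 — Convert each phasor to rectangular form:
  V1 = 70·(cos(-30.0°) + j·sin(-30.0°)) = 60.62 - j35 V
  V2 = 47.2·(cos(91.4°) + j·sin(91.4°)) = -1.153 + j47.19 V
  V3 = 33.8·(cos(-152.6°) + j·sin(-152.6°)) = -30.01 - j15.55 V
Step 2 — Sum components: V_total = 29.46 - j3.369 V.
Step 3 — Convert to polar: |V_total| = 29.65 V, ∠V_total = -6.5°.

V_total = 29.65∠-6.5° V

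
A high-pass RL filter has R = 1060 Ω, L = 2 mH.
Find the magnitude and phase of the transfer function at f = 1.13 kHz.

Step 1 — Angular frequency: ω = 2π·1130 = 7100 rad/s.
Step 2 — Transfer function: H(jω) = jωL/(R + jωL).
Step 3 — Numerator jωL = j·14.2; denominator R + jωL = 1060 + j14.2.
Step 4 — H = 0.0001794 + j0.01339.
Step 5 — Magnitude: |H| = 0.0134 (-37.5 dB); phase: φ = 89.2°.

|H| = 0.0134 (-37.5 dB), φ = 89.2°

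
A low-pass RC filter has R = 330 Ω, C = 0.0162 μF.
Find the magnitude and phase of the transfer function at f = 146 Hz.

Step 1 — Angular frequency: ω = 2π·146 = 917.3 rad/s.
Step 2 — Transfer function: H(jω) = 1/(1 + jωRC).
Step 3 — Denominator: 1 + jωRC = 1 + j·917.3·330·1.62e-08 = 1 + j0.004904.
Step 4 — H = 1 - j0.004904.
Step 5 — Magnitude: |H| = 1 (-0.0 dB); phase: φ = -0.3°.

|H| = 1 (-0.0 dB), φ = -0.3°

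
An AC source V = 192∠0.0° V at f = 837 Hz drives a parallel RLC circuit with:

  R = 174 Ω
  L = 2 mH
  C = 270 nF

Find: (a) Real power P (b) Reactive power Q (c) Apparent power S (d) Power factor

Step 1 — Angular frequency: ω = 2π·f = 2π·837 = 5259 rad/s.
Step 2 — Component impedances:
  R: Z = R = 174 Ω
  L: Z = jωL = j·5259·0.002 = 0 + j10.52 Ω
  C: Z = 1/(jωC) = -j/(ω·C) = 0 - j704.3 Ω
Step 3 — Parallel combination: 1/Z_total = 1/R + 1/L + 1/C; Z_total = 0.6528 + j10.64 Ω = 10.66∠86.5° Ω.
Step 4 — Source phasor: V = 192∠0.0° V = 192 V.
Step 5 — Current: I = V / Z = 1.103 - j17.98 A = 18.02∠-86.5° A.
Step 6 — Complex power: S = V·I* = 211.9 + j3452 VA.
Step 7 — Real power: P = Re(S) = 211.9 W.
Step 8 — Reactive power: Q = Im(S) = 3452 VAR.
Step 9 — Apparent power: |S| = 3459 VA.
Step 10 — Power factor: PF = P/|S| = 0.06125 (lagging).

(a) P = 211.9 W  (b) Q = 3452 VAR  (c) S = 3459 VA  (d) PF = 0.06125 (lagging)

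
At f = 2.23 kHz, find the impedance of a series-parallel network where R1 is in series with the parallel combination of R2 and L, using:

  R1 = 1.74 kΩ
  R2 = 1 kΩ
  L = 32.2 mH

Step 1 — Angular frequency: ω = 2π·f = 2π·2230 = 1.401e+04 rad/s.
Step 2 — Component impedances:
  R1: Z = R = 1740 Ω
  R2: Z = R = 1000 Ω
  L: Z = jωL = j·1.401e+04·0.0322 = 0 + j451.2 Ω
Step 3 — Parallel branch: R2 || L = 1/(1/R2 + 1/L) = 169.1 + j374.9 Ω.
Step 4 — Series with R1: Z_total = R1 + (R2 || L) = 1909 + j374.9 Ω = 1946∠11.1° Ω.

Z = 1909 + j374.9 Ω = 1946∠11.1° Ω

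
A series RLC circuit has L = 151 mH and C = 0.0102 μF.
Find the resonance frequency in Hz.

Step 1 — Resonance condition Im(Z)=0 gives ω₀ = 1/√(LC).
Step 2 — ω₀ = 1/√(0.151·1.02e-08) = 2.548e+04 rad/s.
Step 3 — f₀ = ω₀/(2π) = 4055 Hz.

f₀ = 4055 Hz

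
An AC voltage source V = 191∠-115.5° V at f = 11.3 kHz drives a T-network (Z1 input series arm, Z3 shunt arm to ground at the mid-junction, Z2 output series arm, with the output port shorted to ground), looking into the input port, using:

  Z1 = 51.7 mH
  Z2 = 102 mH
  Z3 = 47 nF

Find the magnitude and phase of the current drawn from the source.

Step 1 — Angular frequency: ω = 2π·f = 2π·1.13e+04 = 7.1e+04 rad/s.
Step 2 — Component impedances:
  Z1: Z = jωL = j·7.1e+04·0.0517 = 0 + j3671 Ω
  Z2: Z = jωL = j·7.1e+04·0.102 = 0 + j7242 Ω
  Z3: Z = 1/(jωC) = -j/(ω·C) = 0 - j299.7 Ω
Step 3 — With the output port shorted to ground, the output series arm Z2 runs from the junction to ground; the shunt arm Z3 also runs from the junction to ground. They appear in parallel: Z3 || Z2 = 0 - j312.6 Ω.
Step 4 — Series with input arm Z1: Z_in = Z1 + (Z3 || Z2) = 0 + j3358 Ω = 3358∠90.0° Ω.
Step 5 — Source phasor: V = 191∠-115.5° V = -82.23 - j172.4 V.
Step 6 — Ohm's law: I = V / Z_total = (-82.23 - j172.4) / (0 + j3358) = -0.05134 + j0.02449 A.
Step 7 — Convert to polar: |I| = 0.05688 A, ∠I = 154.5°.

I = 0.05688∠154.5° A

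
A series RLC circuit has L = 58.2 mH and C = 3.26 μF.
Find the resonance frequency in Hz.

Step 1 — Resonance condition Im(Z)=0 gives ω₀ = 1/√(LC).
Step 2 — ω₀ = 1/√(0.0582·3.26e-06) = 2296 rad/s.
Step 3 — f₀ = ω₀/(2π) = 365.4 Hz.

f₀ = 365.4 Hz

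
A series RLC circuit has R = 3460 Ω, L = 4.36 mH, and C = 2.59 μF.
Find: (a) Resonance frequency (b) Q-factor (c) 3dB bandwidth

Step 1 — Resonance condition Im(Z)=0 gives ω₀ = 1/√(LC).
Step 2 — ω₀ = 1/√(0.00436·2.59e-06) = 9410 rad/s.
Step 3 — f₀ = ω₀/(2π) = 1498 Hz.
Step 4 — Series Q: Q = ω₀L/R = 9410·0.00436/3460 = 0.01186.
Step 5 — 3dB bandwidth: Δω = ω₀/Q = 7.936e+05 rad/s; BW = Δω/(2π) = 1.263e+05 Hz.

(a) f₀ = 1498 Hz  (b) Q = 0.01186  (c) BW = 1.263e+05 Hz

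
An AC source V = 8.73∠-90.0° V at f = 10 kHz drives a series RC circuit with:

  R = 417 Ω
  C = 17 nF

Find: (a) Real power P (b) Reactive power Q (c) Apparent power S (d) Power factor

Step 1 — Angular frequency: ω = 2π·f = 2π·1e+04 = 6.283e+04 rad/s.
Step 2 — Component impedances:
  R: Z = R = 417 Ω
  C: Z = 1/(jωC) = -j/(ω·C) = 0 - j936.2 Ω
Step 3 — Series combination: Z_total = R + C = 417 - j936.2 Ω = 1025∠-66.0° Ω.
Step 4 — Source phasor: V = 8.73∠-90.0° V = 0 - j8.73 V.
Step 5 — Current: I = V / Z = 0.007781 - j0.003466 A = 0.008518∠-24.0° A.
Step 6 — Complex power: S = V·I* = 0.03026 - j0.06793 VA.
Step 7 — Real power: P = Re(S) = 0.03026 W.
Step 8 — Reactive power: Q = Im(S) = -0.06793 VAR.
Step 9 — Apparent power: |S| = 0.07436 VA.
Step 10 — Power factor: PF = P/|S| = 0.4069 (leading).

(a) P = 0.03026 W  (b) Q = -0.06793 VAR  (c) S = 0.07436 VA  (d) PF = 0.4069 (leading)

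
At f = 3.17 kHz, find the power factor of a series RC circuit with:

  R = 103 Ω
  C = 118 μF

Step 1 — Angular frequency: ω = 2π·f = 2π·3170 = 1.992e+04 rad/s.
Step 2 — Component impedances:
  R: Z = R = 103 Ω
  C: Z = 1/(jωC) = -j/(ω·C) = 0 - j0.4255 Ω
Step 3 — Series combination: Z_total = R + C = 103 - j0.4255 Ω = 103∠-0.2° Ω.
Step 4 — Power factor: PF = cos(φ) = Re(Z)/|Z| = 103/103 = 1.
Step 5 — Type: Im(Z) = -0.4255 ⇒ leading (phase φ = -0.2°).

PF = 1 (leading, φ = -0.2°)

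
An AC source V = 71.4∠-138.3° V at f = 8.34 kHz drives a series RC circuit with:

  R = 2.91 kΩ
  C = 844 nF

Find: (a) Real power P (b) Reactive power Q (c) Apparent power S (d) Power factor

Step 1 — Angular frequency: ω = 2π·f = 2π·8340 = 5.24e+04 rad/s.
Step 2 — Component impedances:
  R: Z = R = 2910 Ω
  C: Z = 1/(jωC) = -j/(ω·C) = 0 - j22.61 Ω
Step 3 — Series combination: Z_total = R + C = 2910 - j22.61 Ω = 2910∠-0.4° Ω.
Step 4 — Source phasor: V = 71.4∠-138.3° V = -53.31 - j47.5 V.
Step 5 — Current: I = V / Z = -0.01819 - j0.01646 A = 0.02454∠-137.9° A.
Step 6 — Complex power: S = V·I* = 1.752 - j0.01361 VA.
Step 7 — Real power: P = Re(S) = 1.752 W.
Step 8 — Reactive power: Q = Im(S) = -0.01361 VAR.
Step 9 — Apparent power: |S| = 1.752 VA.
Step 10 — Power factor: PF = P/|S| = 1 (leading).

(a) P = 1.752 W  (b) Q = -0.01361 VAR  (c) S = 1.752 VA  (d) PF = 1 (leading)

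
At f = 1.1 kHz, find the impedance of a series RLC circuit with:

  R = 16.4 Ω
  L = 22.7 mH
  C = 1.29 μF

Step 1 — Angular frequency: ω = 2π·f = 2π·1100 = 6912 rad/s.
Step 2 — Component impedances:
  R: Z = R = 16.4 Ω
  L: Z = jωL = j·6912·0.0227 = 0 + j156.9 Ω
  C: Z = 1/(jωC) = -j/(ω·C) = 0 - j112.2 Ω
Step 3 — Series combination: Z_total = R + L + C = 16.4 + j44.73 Ω = 47.64∠69.9° Ω.

Z = 16.4 + j44.73 Ω = 47.64∠69.9° Ω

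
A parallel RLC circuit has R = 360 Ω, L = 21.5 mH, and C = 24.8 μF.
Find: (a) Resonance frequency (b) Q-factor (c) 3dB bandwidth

Step 1 — Resonance: ω₀ = 1/√(LC) = 1/√(0.0215·2.48e-05) = 1369 rad/s.
Step 2 — f₀ = ω₀/(2π) = 218 Hz.
Step 3 — Parallel Q: Q = R/(ω₀L) = 360/(1369·0.0215) = 12.23.
Step 4 — Bandwidth: Δω = ω₀/Q = 112 rad/s; BW = Δω/(2π) = 17.83 Hz.

(a) f₀ = 218 Hz  (b) Q = 12.23  (c) BW = 17.83 Hz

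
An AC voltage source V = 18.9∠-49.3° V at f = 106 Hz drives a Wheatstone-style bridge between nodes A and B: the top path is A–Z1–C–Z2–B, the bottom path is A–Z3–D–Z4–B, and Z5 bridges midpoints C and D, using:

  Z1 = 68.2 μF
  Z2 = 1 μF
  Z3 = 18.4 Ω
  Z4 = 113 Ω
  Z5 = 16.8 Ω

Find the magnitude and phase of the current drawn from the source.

Step 1 — Angular frequency: ω = 2π·f = 2π·106 = 666 rad/s.
Step 2 — Component impedances:
  Z1: Z = 1/(jωC) = -j/(ω·C) = 0 - j22.02 Ω
  Z2: Z = 1/(jωC) = -j/(ω·C) = 0 - j1501 Ω
  Z3: Z = R = 18.4 Ω
  Z4: Z = R = 113 Ω
  Z5: Z = R = 16.8 Ω
Step 3 — Bridge requires nodal analysis (the Z5 bridge couples midpoints C and D, so the two paths cannot be reduced to a simple series/parallel combination). Setting node B to ground and injecting 1 A at node A, the 3-node admittance system at A, C, D solves to V_A = Z_AB = 124.3 - j13.76 Ω = 125.1∠-6.3° Ω.
Step 4 — Source phasor: V = 18.9∠-49.3° V = 12.32 - j14.33 V.
Step 5 — Ohm's law: I = V / Z_total = (12.32 - j14.33) / (124.3 - j13.76) = 0.1105 - j0.103 A.
Step 6 — Convert to polar: |I| = 0.1511 A, ∠I = -43.0°.

I = 0.1511∠-43.0° A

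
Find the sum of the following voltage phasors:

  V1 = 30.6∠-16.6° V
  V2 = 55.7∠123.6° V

Step 1 — Convert each phasor to rectangular form:
  V1 = 30.6·(cos(-16.6°) + j·sin(-16.6°)) = 29.32 - j8.742 V
  V2 = 55.7·(cos(123.6°) + j·sin(123.6°)) = -30.82 + j46.39 V
Step 2 — Sum components: V_total = -1.499 + j37.65 V.
Step 3 — Convert to polar: |V_total| = 37.68 V, ∠V_total = 92.3°.

V_total = 37.68∠92.3° V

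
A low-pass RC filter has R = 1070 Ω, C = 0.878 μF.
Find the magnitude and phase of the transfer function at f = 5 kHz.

Step 1 — Angular frequency: ω = 2π·5000 = 3.142e+04 rad/s.
Step 2 — Transfer function: H(jω) = 1/(1 + jωRC).
Step 3 — Denominator: 1 + jωRC = 1 + j·3.142e+04·1070·8.78e-07 = 1 + j29.51.
Step 4 — H = 0.001147 - j0.03384.
Step 5 — Magnitude: |H| = 0.03386 (-29.4 dB); phase: φ = -88.1°.

|H| = 0.03386 (-29.4 dB), φ = -88.1°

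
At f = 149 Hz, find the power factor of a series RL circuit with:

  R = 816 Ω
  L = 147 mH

Step 1 — Angular frequency: ω = 2π·f = 2π·149 = 936.2 rad/s.
Step 2 — Component impedances:
  R: Z = R = 816 Ω
  L: Z = jωL = j·936.2·0.147 = 0 + j137.6 Ω
Step 3 — Series combination: Z_total = R + L = 816 + j137.6 Ω = 827.5∠9.6° Ω.
Step 4 — Power factor: PF = cos(φ) = Re(Z)/|Z| = 816/827.5 = 0.9861.
Step 5 — Type: Im(Z) = 137.6 ⇒ lagging (phase φ = 9.6°).

PF = 0.9861 (lagging, φ = 9.6°)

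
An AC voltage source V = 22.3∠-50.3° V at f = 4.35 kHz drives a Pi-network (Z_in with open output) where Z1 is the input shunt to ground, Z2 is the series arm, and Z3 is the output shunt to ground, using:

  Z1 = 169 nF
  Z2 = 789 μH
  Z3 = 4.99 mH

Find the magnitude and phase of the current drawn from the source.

Step 1 — Angular frequency: ω = 2π·f = 2π·4350 = 2.733e+04 rad/s.
Step 2 — Component impedances:
  Z1: Z = 1/(jωC) = -j/(ω·C) = 0 - j216.5 Ω
  Z2: Z = jωL = j·2.733e+04·0.000789 = 0 + j21.56 Ω
  Z3: Z = jωL = j·2.733e+04·0.00499 = 0 + j136.4 Ω
Step 3 — With open output, the series arm Z2 and the output shunt Z3 appear in series to ground: Z2 + Z3 = 0 + j158 Ω.
Step 4 — Parallel with input shunt Z1: Z_in = Z1 || (Z2 + Z3) = 0 + j584.1 Ω = 584.1∠90.0° Ω.
Step 5 — Source phasor: V = 22.3∠-50.3° V = 14.24 - j17.16 V.
Step 6 — Ohm's law: I = V / Z_total = (14.24 - j17.16) / (0 + j584.1) = -0.02937 - j0.02439 A.
Step 7 — Convert to polar: |I| = 0.03818 A, ∠I = -140.3°.

I = 0.03818∠-140.3° A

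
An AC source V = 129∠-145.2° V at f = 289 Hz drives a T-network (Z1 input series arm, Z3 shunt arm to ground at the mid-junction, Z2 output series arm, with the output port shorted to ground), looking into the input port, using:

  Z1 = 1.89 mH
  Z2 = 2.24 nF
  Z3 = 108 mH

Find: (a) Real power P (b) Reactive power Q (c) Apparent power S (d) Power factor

Step 1 — Angular frequency: ω = 2π·f = 2π·289 = 1816 rad/s.
Step 2 — Component impedances:
  Z1: Z = jωL = j·1816·0.00189 = 0 + j3.432 Ω
  Z2: Z = 1/(jωC) = -j/(ω·C) = 0 - j2.459e+05 Ω
  Z3: Z = jωL = j·1816·0.108 = 0 + j196.1 Ω
Step 3 — With the output port shorted to ground, the output series arm Z2 runs from the junction to ground; the shunt arm Z3 also runs from the junction to ground. They appear in parallel: Z3 || Z2 = 0 + j196.3 Ω.
Step 4 — Series with input arm Z1: Z_in = Z1 + (Z3 || Z2) = 0 + j199.7 Ω = 199.7∠90.0° Ω.
Step 5 — Source phasor: V = 129∠-145.2° V = -105.9 - j73.62 V.
Step 6 — Current: I = V / Z = -0.3687 + j0.5304 A = 0.646∠124.8° A.
Step 7 — Complex power: S = V·I* = 0 + j83.33 VA.
Step 8 — Real power: P = Re(S) = 0 W.
Step 9 — Reactive power: Q = Im(S) = 83.33 VAR.
Step 10 — Apparent power: |S| = 83.33 VA.
Step 11 — Power factor: PF = P/|S| = 0 (lagging).

(a) P = 0 W  (b) Q = 83.33 VAR  (c) S = 83.33 VA  (d) PF = 0 (lagging)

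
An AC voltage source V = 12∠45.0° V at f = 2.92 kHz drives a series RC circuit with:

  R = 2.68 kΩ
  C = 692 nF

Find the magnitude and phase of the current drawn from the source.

Step 1 — Angular frequency: ω = 2π·f = 2π·2920 = 1.835e+04 rad/s.
Step 2 — Component impedances:
  R: Z = R = 2680 Ω
  C: Z = 1/(jωC) = -j/(ω·C) = 0 - j78.76 Ω
Step 3 — Series combination: Z_total = R + C = 2680 - j78.76 Ω = 2681∠-1.7° Ω.
Step 4 — Source phasor: V = 12∠45.0° V = 8.485 + j8.485 V.
Step 5 — Ohm's law: I = V / Z_total = (8.485 + j8.485) / (2680 - j78.76) = 0.00307 + j0.003256 A.
Step 6 — Convert to polar: |I| = 0.004476 A, ∠I = 46.7°.

I = 0.004476∠46.7° A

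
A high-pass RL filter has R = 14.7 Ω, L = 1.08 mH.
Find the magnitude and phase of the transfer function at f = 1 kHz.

Step 1 — Angular frequency: ω = 2π·1000 = 6283 rad/s.
Step 2 — Transfer function: H(jω) = jωL/(R + jωL).
Step 3 — Numerator jωL = j·6.786; denominator R + jωL = 14.7 + j6.786.
Step 4 — H = 0.1757 + j0.3805.
Step 5 — Magnitude: |H| = 0.4191 (-7.6 dB); phase: φ = 65.2°.

|H| = 0.4191 (-7.6 dB), φ = 65.2°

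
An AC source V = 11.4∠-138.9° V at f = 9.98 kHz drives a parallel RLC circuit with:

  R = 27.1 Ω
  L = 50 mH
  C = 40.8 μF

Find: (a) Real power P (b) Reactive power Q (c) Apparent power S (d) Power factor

Step 1 — Angular frequency: ω = 2π·f = 2π·9980 = 6.271e+04 rad/s.
Step 2 — Component impedances:
  R: Z = R = 27.1 Ω
  L: Z = jωL = j·6.271e+04·0.05 = 0 + j3135 Ω
  C: Z = 1/(jωC) = -j/(ω·C) = 0 - j0.3909 Ω
Step 3 — Parallel combination: 1/Z_total = 1/R + 1/L + 1/C; Z_total = 0.005638 - j0.3908 Ω = 0.3909∠-89.2° Ω.
Step 4 — Source phasor: V = 11.4∠-138.9° V = -8.591 - j7.494 V.
Step 5 — Current: I = V / Z = 18.85 - j22.25 A = 29.17∠-49.7° A.
Step 6 — Complex power: S = V·I* = 4.796 - j332.4 VA.
Step 7 — Real power: P = Re(S) = 4.796 W.
Step 8 — Reactive power: Q = Im(S) = -332.4 VAR.
Step 9 — Apparent power: |S| = 332.5 VA.
Step 10 — Power factor: PF = P/|S| = 0.01442 (leading).

(a) P = 4.796 W  (b) Q = -332.4 VAR  (c) S = 332.5 VA  (d) PF = 0.01442 (leading)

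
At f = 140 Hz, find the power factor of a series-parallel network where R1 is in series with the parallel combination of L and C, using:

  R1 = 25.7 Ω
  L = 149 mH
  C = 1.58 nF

Step 1 — Angular frequency: ω = 2π·f = 2π·140 = 879.6 rad/s.
Step 2 — Component impedances:
  R1: Z = R = 25.7 Ω
  L: Z = jωL = j·879.6·0.149 = 0 + j131.1 Ω
  C: Z = 1/(jωC) = -j/(ω·C) = 0 - j7.195e+05 Ω
Step 3 — Parallel branch: L || C = 1/(1/L + 1/C) = 0 + j131.1 Ω.
Step 4 — Series with R1: Z_total = R1 + (L || C) = 25.7 + j131.1 Ω = 133.6∠78.9° Ω.
Step 5 — Power factor: PF = cos(φ) = Re(Z)/|Z| = 25.7/133.6 = 0.1924.
Step 6 — Type: Im(Z) = 131.1 ⇒ lagging (phase φ = 78.9°).

PF = 0.1924 (lagging, φ = 78.9°)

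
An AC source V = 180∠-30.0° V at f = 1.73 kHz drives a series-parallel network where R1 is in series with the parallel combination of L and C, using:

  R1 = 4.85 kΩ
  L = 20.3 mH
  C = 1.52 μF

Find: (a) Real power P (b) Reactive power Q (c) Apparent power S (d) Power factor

Step 1 — Angular frequency: ω = 2π·f = 2π·1730 = 1.087e+04 rad/s.
Step 2 — Component impedances:
  R1: Z = R = 4850 Ω
  L: Z = jωL = j·1.087e+04·0.0203 = 0 + j220.7 Ω
  C: Z = 1/(jωC) = -j/(ω·C) = 0 - j60.52 Ω
Step 3 — Parallel branch: L || C = 1/(1/L + 1/C) = 0 - j83.4 Ω.
Step 4 — Series with R1: Z_total = R1 + (L || C) = 4850 - j83.4 Ω = 4851∠-1.0° Ω.
Step 5 — Source phasor: V = 180∠-30.0° V = 155.9 - j90 V.
Step 6 — Current: I = V / Z = 0.03245 - j0.018 A = 0.03711∠-29.0° A.
Step 7 — Complex power: S = V·I* = 6.678 - j0.1148 VA.
Step 8 — Real power: P = Re(S) = 6.678 W.
Step 9 — Reactive power: Q = Im(S) = -0.1148 VAR.
Step 10 — Apparent power: |S| = 6.679 VA.
Step 11 — Power factor: PF = P/|S| = 0.9999 (leading).

(a) P = 6.678 W  (b) Q = -0.1148 VAR  (c) S = 6.679 VA  (d) PF = 0.9999 (leading)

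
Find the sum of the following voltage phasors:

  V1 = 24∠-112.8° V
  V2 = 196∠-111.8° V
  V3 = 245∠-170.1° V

Step 1 — Convert each phasor to rectangular form:
  V1 = 24·(cos(-112.8°) + j·sin(-112.8°)) = -9.3 - j22.12 V
  V2 = 196·(cos(-111.8°) + j·sin(-111.8°)) = -72.79 - j182 V
  V3 = 245·(cos(-170.1°) + j·sin(-170.1°)) = -241.4 - j42.12 V
Step 2 — Sum components: V_total = -323.4 - j246.2 V.
Step 3 — Convert to polar: |V_total| = 406.5 V, ∠V_total = -142.7°.

V_total = 406.5∠-142.7° V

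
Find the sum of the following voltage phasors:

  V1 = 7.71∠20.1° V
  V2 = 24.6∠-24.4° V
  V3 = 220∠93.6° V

Step 1 — Convert each phasor to rectangular form:
  V1 = 7.71·(cos(20.1°) + j·sin(20.1°)) = 7.24 + j2.65 V
  V2 = 24.6·(cos(-24.4°) + j·sin(-24.4°)) = 22.4 - j10.16 V
  V3 = 220·(cos(93.6°) + j·sin(93.6°)) = -13.81 + j219.6 V
Step 2 — Sum components: V_total = 15.83 + j212.1 V.
Step 3 — Convert to polar: |V_total| = 212.6 V, ∠V_total = 85.7°.

V_total = 212.6∠85.7° V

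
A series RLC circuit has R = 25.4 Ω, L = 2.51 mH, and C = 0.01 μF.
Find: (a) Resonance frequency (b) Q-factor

Step 1 — Resonance condition Im(Z)=0 gives ω₀ = 1/√(LC).
Step 2 — ω₀ = 1/√(0.00251·1e-08) = 1.996e+05 rad/s.
Step 3 — f₀ = ω₀/(2π) = 3.177e+04 Hz.
Step 4 — Series Q: Q = ω₀L/R = 1.996e+05·0.00251/25.4 = 19.72.

(a) f₀ = 3.177e+04 Hz  (b) Q = 19.72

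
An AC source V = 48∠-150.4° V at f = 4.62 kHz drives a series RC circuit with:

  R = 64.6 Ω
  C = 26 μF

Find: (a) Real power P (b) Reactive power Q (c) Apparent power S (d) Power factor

Step 1 — Angular frequency: ω = 2π·f = 2π·4620 = 2.903e+04 rad/s.
Step 2 — Component impedances:
  R: Z = R = 64.6 Ω
  C: Z = 1/(jωC) = -j/(ω·C) = 0 - j1.325 Ω
Step 3 — Series combination: Z_total = R + C = 64.6 - j1.325 Ω = 64.61∠-1.2° Ω.
Step 4 — Source phasor: V = 48∠-150.4° V = -41.74 - j23.71 V.
Step 5 — Current: I = V / Z = -0.6383 - j0.3801 A = 0.7429∠-149.2° A.
Step 6 — Complex power: S = V·I* = 35.65 - j0.7312 VA.
Step 7 — Real power: P = Re(S) = 35.65 W.
Step 8 — Reactive power: Q = Im(S) = -0.7312 VAR.
Step 9 — Apparent power: |S| = 35.66 VA.
Step 10 — Power factor: PF = P/|S| = 0.9998 (leading).

(a) P = 35.65 W  (b) Q = -0.7312 VAR  (c) S = 35.66 VA  (d) PF = 0.9998 (leading)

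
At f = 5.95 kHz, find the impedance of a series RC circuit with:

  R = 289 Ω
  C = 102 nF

Step 1 — Angular frequency: ω = 2π·f = 2π·5950 = 3.738e+04 rad/s.
Step 2 — Component impedances:
  R: Z = R = 289 Ω
  C: Z = 1/(jωC) = -j/(ω·C) = 0 - j262.2 Ω
Step 3 — Series combination: Z_total = R + C = 289 - j262.2 Ω = 390.2∠-42.2° Ω.

Z = 289 - j262.2 Ω = 390.2∠-42.2° Ω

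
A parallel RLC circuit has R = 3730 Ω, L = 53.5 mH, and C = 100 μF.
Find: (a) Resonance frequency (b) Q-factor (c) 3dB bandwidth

Step 1 — Resonance: ω₀ = 1/√(LC) = 1/√(0.0535·0.0001) = 432.3 rad/s.
Step 2 — f₀ = ω₀/(2π) = 68.81 Hz.
Step 3 — Parallel Q: Q = R/(ω₀L) = 3730/(432.3·0.0535) = 161.3.
Step 4 — Bandwidth: Δω = ω₀/Q = 2.681 rad/s; BW = Δω/(2π) = 0.4267 Hz.

(a) f₀ = 68.81 Hz  (b) Q = 161.3  (c) BW = 0.4267 Hz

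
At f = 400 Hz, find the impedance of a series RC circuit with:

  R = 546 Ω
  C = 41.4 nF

Step 1 — Angular frequency: ω = 2π·f = 2π·400 = 2513 rad/s.
Step 2 — Component impedances:
  R: Z = R = 546 Ω
  C: Z = 1/(jωC) = -j/(ω·C) = 0 - j9611 Ω
Step 3 — Series combination: Z_total = R + C = 546 - j9611 Ω = 9626∠-86.7° Ω.

Z = 546 - j9611 Ω = 9626∠-86.7° Ω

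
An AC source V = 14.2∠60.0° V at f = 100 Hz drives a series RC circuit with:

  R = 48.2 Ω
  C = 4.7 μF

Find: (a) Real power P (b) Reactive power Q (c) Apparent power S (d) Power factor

Step 1 — Angular frequency: ω = 2π·f = 2π·100 = 628.3 rad/s.
Step 2 — Component impedances:
  R: Z = R = 48.2 Ω
  C: Z = 1/(jωC) = -j/(ω·C) = 0 - j338.6 Ω
Step 3 — Series combination: Z_total = R + C = 48.2 - j338.6 Ω = 342∠-81.9° Ω.
Step 4 — Source phasor: V = 14.2∠60.0° V = 7.1 + j12.3 V.
Step 5 — Current: I = V / Z = -0.03267 + j0.02562 A = 0.04152∠141.9° A.
Step 6 — Complex power: S = V·I* = 0.08307 - j0.5836 VA.
Step 7 — Real power: P = Re(S) = 0.08307 W.
Step 8 — Reactive power: Q = Im(S) = -0.5836 VAR.
Step 9 — Apparent power: |S| = 0.5895 VA.
Step 10 — Power factor: PF = P/|S| = 0.1409 (leading).

(a) P = 0.08307 W  (b) Q = -0.5836 VAR  (c) S = 0.5895 VA  (d) PF = 0.1409 (leading)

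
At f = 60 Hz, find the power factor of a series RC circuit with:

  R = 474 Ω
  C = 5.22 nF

Step 1 — Angular frequency: ω = 2π·f = 2π·60 = 377 rad/s.
Step 2 — Component impedances:
  R: Z = R = 474 Ω
  C: Z = 1/(jωC) = -j/(ω·C) = 0 - j5.082e+05 Ω
Step 3 — Series combination: Z_total = R + C = 474 - j5.082e+05 Ω = 5.082e+05∠-89.9° Ω.
Step 4 — Power factor: PF = cos(φ) = Re(Z)/|Z| = 474/5.0816e+05 = 0.0009328.
Step 5 — Type: Im(Z) = -5.082e+05 ⇒ leading (phase φ = -89.9°).

PF = 0.0009328 (leading, φ = -89.9°)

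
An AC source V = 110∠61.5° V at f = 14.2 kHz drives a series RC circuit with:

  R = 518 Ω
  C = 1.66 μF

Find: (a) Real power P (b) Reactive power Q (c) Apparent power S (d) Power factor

Step 1 — Angular frequency: ω = 2π·f = 2π·1.42e+04 = 8.922e+04 rad/s.
Step 2 — Component impedances:
  R: Z = R = 518 Ω
  C: Z = 1/(jωC) = -j/(ω·C) = 0 - j6.752 Ω
Step 3 — Series combination: Z_total = R + C = 518 - j6.752 Ω = 518∠-0.7° Ω.
Step 4 — Source phasor: V = 110∠61.5° V = 52.49 + j96.67 V.
Step 5 — Current: I = V / Z = 0.09888 + j0.1879 A = 0.2123∠62.2° A.
Step 6 — Complex power: S = V·I* = 23.36 - j0.3044 VA.
Step 7 — Real power: P = Re(S) = 23.36 W.
Step 8 — Reactive power: Q = Im(S) = -0.3044 VAR.
Step 9 — Apparent power: |S| = 23.36 VA.
Step 10 — Power factor: PF = P/|S| = 0.9999 (leading).

(a) P = 23.36 W  (b) Q = -0.3044 VAR  (c) S = 23.36 VA  (d) PF = 0.9999 (leading)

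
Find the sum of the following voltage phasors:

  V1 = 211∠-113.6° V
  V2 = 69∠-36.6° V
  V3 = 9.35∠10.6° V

Step 1 — Convert each phasor to rectangular form:
  V1 = 211·(cos(-113.6°) + j·sin(-113.6°)) = -84.47 - j193.4 V
  V2 = 69·(cos(-36.6°) + j·sin(-36.6°)) = 55.39 - j41.14 V
  V3 = 9.35·(cos(10.6°) + j·sin(10.6°)) = 9.19 + j1.72 V
Step 2 — Sum components: V_total = -19.89 - j232.8 V.
Step 3 — Convert to polar: |V_total| = 233.6 V, ∠V_total = -94.9°.

V_total = 233.6∠-94.9° V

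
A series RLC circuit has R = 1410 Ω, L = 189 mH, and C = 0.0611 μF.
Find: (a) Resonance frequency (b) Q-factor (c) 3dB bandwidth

Step 1 — Resonance condition Im(Z)=0 gives ω₀ = 1/√(LC).
Step 2 — ω₀ = 1/√(0.189·6.11e-08) = 9306 rad/s.
Step 3 — f₀ = ω₀/(2π) = 1481 Hz.
Step 4 — Series Q: Q = ω₀L/R = 9306·0.189/1410 = 1.247.
Step 5 — 3dB bandwidth: Δω = ω₀/Q = 7460 rad/s; BW = Δω/(2π) = 1187 Hz.

(a) f₀ = 1481 Hz  (b) Q = 1.247  (c) BW = 1187 Hz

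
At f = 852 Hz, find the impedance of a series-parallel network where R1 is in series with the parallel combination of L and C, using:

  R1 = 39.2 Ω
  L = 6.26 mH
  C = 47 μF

Step 1 — Angular frequency: ω = 2π·f = 2π·852 = 5353 rad/s.
Step 2 — Component impedances:
  R1: Z = R = 39.2 Ω
  L: Z = jωL = j·5353·0.00626 = 0 + j33.51 Ω
  C: Z = 1/(jωC) = -j/(ω·C) = 0 - j3.975 Ω
Step 3 — Parallel branch: L || C = 1/(1/L + 1/C) = 0 - j4.509 Ω.
Step 4 — Series with R1: Z_total = R1 + (L || C) = 39.2 - j4.509 Ω = 39.46∠-6.6° Ω.

Z = 39.2 - j4.509 Ω = 39.46∠-6.6° Ω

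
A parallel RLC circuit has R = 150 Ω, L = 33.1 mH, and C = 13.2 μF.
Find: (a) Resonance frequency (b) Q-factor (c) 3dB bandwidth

Step 1 — Resonance: ω₀ = 1/√(LC) = 1/√(0.0331·1.32e-05) = 1513 rad/s.
Step 2 — f₀ = ω₀/(2π) = 240.8 Hz.
Step 3 — Parallel Q: Q = R/(ω₀L) = 150/(1513·0.0331) = 2.995.
Step 4 — Bandwidth: Δω = ω₀/Q = 505.1 rad/s; BW = Δω/(2π) = 80.38 Hz.

(a) f₀ = 240.8 Hz  (b) Q = 2.995  (c) BW = 80.38 Hz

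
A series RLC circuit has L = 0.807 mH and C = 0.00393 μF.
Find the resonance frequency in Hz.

Step 1 — Resonance condition Im(Z)=0 gives ω₀ = 1/√(LC).
Step 2 — ω₀ = 1/√(0.000807·3.93e-09) = 5.615e+05 rad/s.
Step 3 — f₀ = ω₀/(2π) = 8.937e+04 Hz.

f₀ = 8.937e+04 Hz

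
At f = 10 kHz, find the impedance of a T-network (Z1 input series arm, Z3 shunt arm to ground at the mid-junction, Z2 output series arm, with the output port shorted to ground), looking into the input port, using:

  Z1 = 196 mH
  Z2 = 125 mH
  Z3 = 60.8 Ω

Step 1 — Angular frequency: ω = 2π·f = 2π·1e+04 = 6.283e+04 rad/s.
Step 2 — Component impedances:
  Z1: Z = jωL = j·6.283e+04·0.196 = 0 + j1.232e+04 Ω
  Z2: Z = jωL = j·6.283e+04·0.125 = 0 + j7854 Ω
  Z3: Z = R = 60.8 Ω
Step 3 — With the output port shorted to ground, the output series arm Z2 runs from the junction to ground; the shunt arm Z3 also runs from the junction to ground. They appear in parallel: Z3 || Z2 = 60.8 + j0.4706 Ω.
Step 4 — Series with input arm Z1: Z_in = Z1 + (Z3 || Z2) = 60.8 + j1.232e+04 Ω = 1.232e+04∠89.7° Ω.

Z = 60.8 + j1.232e+04 Ω = 1.232e+04∠89.7° Ω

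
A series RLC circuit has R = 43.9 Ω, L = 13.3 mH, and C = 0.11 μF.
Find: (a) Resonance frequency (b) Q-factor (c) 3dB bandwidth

Step 1 — Resonance: ω₀ = 1/√(LC) = 1/√(0.0133·1.1e-07) = 2.614e+04 rad/s.
Step 2 — f₀ = ω₀/(2π) = 4161 Hz.
Step 3 — Series Q: Q = ω₀L/R = 2.614e+04·0.0133/43.9 = 7.921.
Step 4 — Bandwidth: Δω = ω₀/Q = 3301 rad/s; BW = Δω/(2π) = 525.3 Hz.

(a) f₀ = 4161 Hz  (b) Q = 7.921  (c) BW = 525.3 Hz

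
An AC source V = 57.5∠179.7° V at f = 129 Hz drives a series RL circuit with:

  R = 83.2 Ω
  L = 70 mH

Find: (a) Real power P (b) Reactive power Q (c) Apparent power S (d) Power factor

Step 1 — Angular frequency: ω = 2π·f = 2π·129 = 810.5 rad/s.
Step 2 — Component impedances:
  R: Z = R = 83.2 Ω
  L: Z = jωL = j·810.5·0.07 = 0 + j56.74 Ω
Step 3 — Series combination: Z_total = R + L = 83.2 + j56.74 Ω = 100.7∠34.3° Ω.
Step 4 — Source phasor: V = 57.5∠179.7° V = -57.5 + j0.3011 V.
Step 5 — Current: I = V / Z = -0.47 + j0.3242 A = 0.571∠145.4° A.
Step 6 — Complex power: S = V·I* = 27.12 + j18.5 VA.
Step 7 — Real power: P = Re(S) = 27.12 W.
Step 8 — Reactive power: Q = Im(S) = 18.5 VAR.
Step 9 — Apparent power: |S| = 32.83 VA.
Step 10 — Power factor: PF = P/|S| = 0.8262 (lagging).

(a) P = 27.12 W  (b) Q = 18.5 VAR  (c) S = 32.83 VA  (d) PF = 0.8262 (lagging)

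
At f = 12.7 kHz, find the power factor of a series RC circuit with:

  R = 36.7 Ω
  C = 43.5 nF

Step 1 — Angular frequency: ω = 2π·f = 2π·1.27e+04 = 7.98e+04 rad/s.
Step 2 — Component impedances:
  R: Z = R = 36.7 Ω
  C: Z = 1/(jωC) = -j/(ω·C) = 0 - j288.1 Ω
Step 3 — Series combination: Z_total = R + C = 36.7 - j288.1 Ω = 290.4∠-82.7° Ω.
Step 4 — Power factor: PF = cos(φ) = Re(Z)/|Z| = 36.7/290.4 = 0.1264.
Step 5 — Type: Im(Z) = -288.1 ⇒ leading (phase φ = -82.7°).

PF = 0.1264 (leading, φ = -82.7°)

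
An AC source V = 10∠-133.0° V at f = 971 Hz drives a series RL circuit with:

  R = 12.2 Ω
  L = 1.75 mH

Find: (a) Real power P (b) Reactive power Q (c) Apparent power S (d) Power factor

Step 1 — Angular frequency: ω = 2π·f = 2π·971 = 6101 rad/s.
Step 2 — Component impedances:
  R: Z = R = 12.2 Ω
  L: Z = jωL = j·6101·0.00175 = 0 + j10.68 Ω
Step 3 — Series combination: Z_total = R + L = 12.2 + j10.68 Ω = 16.21∠41.2° Ω.
Step 4 — Source phasor: V = 10∠-133.0° V = -6.82 - j7.314 V.
Step 5 — Current: I = V / Z = -0.6137 - j0.06244 A = 0.6168∠-174.2° A.
Step 6 — Complex power: S = V·I* = 4.642 + j4.062 VA.
Step 7 — Real power: P = Re(S) = 4.642 W.
Step 8 — Reactive power: Q = Im(S) = 4.062 VAR.
Step 9 — Apparent power: |S| = 6.168 VA.
Step 10 — Power factor: PF = P/|S| = 0.7525 (lagging).

(a) P = 4.642 W  (b) Q = 4.062 VAR  (c) S = 6.168 VA  (d) PF = 0.7525 (lagging)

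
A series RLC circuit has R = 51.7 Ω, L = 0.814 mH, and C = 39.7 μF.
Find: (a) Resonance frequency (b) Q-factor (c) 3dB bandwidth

Step 1 — Resonance condition Im(Z)=0 gives ω₀ = 1/√(LC).
Step 2 — ω₀ = 1/√(0.000814·3.97e-05) = 5563 rad/s.
Step 3 — f₀ = ω₀/(2π) = 885.3 Hz.
Step 4 — Series Q: Q = ω₀L/R = 5563·0.000814/51.7 = 0.08758.
Step 5 — 3dB bandwidth: Δω = ω₀/Q = 6.351e+04 rad/s; BW = Δω/(2π) = 1.011e+04 Hz.

(a) f₀ = 885.3 Hz  (b) Q = 0.08758  (c) BW = 1.011e+04 Hz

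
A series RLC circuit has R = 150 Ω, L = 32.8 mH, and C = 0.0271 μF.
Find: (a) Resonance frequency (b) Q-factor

Step 1 — Resonance condition Im(Z)=0 gives ω₀ = 1/√(LC).
Step 2 — ω₀ = 1/√(0.0328·2.71e-08) = 3.354e+04 rad/s.
Step 3 — f₀ = ω₀/(2π) = 5338 Hz.
Step 4 — Series Q: Q = ω₀L/R = 3.354e+04·0.0328/150 = 7.334.

(a) f₀ = 5338 Hz  (b) Q = 7.334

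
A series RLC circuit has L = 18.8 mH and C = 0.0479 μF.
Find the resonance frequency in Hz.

Step 1 — Resonance condition Im(Z)=0 gives ω₀ = 1/√(LC).
Step 2 — ω₀ = 1/√(0.0188·4.79e-08) = 3.332e+04 rad/s.
Step 3 — f₀ = ω₀/(2π) = 5304 Hz.

f₀ = 5304 Hz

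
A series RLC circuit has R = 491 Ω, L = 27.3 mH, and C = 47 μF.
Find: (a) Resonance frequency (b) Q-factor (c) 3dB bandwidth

Step 1 — Resonance condition Im(Z)=0 gives ω₀ = 1/√(LC).
Step 2 — ω₀ = 1/√(0.0273·4.7e-05) = 882.8 rad/s.
Step 3 — f₀ = ω₀/(2π) = 140.5 Hz.
Step 4 — Series Q: Q = ω₀L/R = 882.8·0.0273/491 = 0.04909.
Step 5 — 3dB bandwidth: Δω = ω₀/Q = 1.799e+04 rad/s; BW = Δω/(2π) = 2862 Hz.

(a) f₀ = 140.5 Hz  (b) Q = 0.04909  (c) BW = 2862 Hz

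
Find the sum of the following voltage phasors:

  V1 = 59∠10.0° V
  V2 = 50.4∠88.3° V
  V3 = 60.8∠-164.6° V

Step 1 — Convert each phasor to rectangular form:
  V1 = 59·(cos(10.0°) + j·sin(10.0°)) = 58.1 + j10.25 V
  V2 = 50.4·(cos(88.3°) + j·sin(88.3°)) = 1.495 + j50.38 V
  V3 = 60.8·(cos(-164.6°) + j·sin(-164.6°)) = -58.62 - j16.15 V
Step 2 — Sum components: V_total = 0.9818 + j44.48 V.
Step 3 — Convert to polar: |V_total| = 44.49 V, ∠V_total = 88.7°.

V_total = 44.49∠88.7° V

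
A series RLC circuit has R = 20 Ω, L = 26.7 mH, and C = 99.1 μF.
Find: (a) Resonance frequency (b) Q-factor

Step 1 — Resonance condition Im(Z)=0 gives ω₀ = 1/√(LC).
Step 2 — ω₀ = 1/√(0.0267·9.91e-05) = 614.8 rad/s.
Step 3 — f₀ = ω₀/(2π) = 97.84 Hz.
Step 4 — Series Q: Q = ω₀L/R = 614.8·0.0267/20 = 0.8207.

(a) f₀ = 97.84 Hz  (b) Q = 0.8207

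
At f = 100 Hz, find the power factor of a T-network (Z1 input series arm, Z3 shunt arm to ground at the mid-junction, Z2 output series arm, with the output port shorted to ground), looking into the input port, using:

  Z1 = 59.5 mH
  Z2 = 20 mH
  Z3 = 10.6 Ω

Step 1 — Angular frequency: ω = 2π·f = 2π·100 = 628.3 rad/s.
Step 2 — Component impedances:
  Z1: Z = jωL = j·628.3·0.0595 = 0 + j37.38 Ω
  Z2: Z = jωL = j·628.3·0.02 = 0 + j12.57 Ω
  Z3: Z = R = 10.6 Ω
Step 3 — With the output port shorted to ground, the output series arm Z2 runs from the junction to ground; the shunt arm Z3 also runs from the junction to ground. They appear in parallel: Z3 || Z2 = 6.193 + j5.224 Ω.
Step 4 — Series with input arm Z1: Z_in = Z1 + (Z3 || Z2) = 6.193 + j42.61 Ω = 43.06∠81.7° Ω.
Step 5 — Power factor: PF = cos(φ) = Re(Z)/|Z| = 6.193/43.06 = 0.1438.
Step 6 — Type: Im(Z) = 42.61 ⇒ lagging (phase φ = 81.7°).

PF = 0.1438 (lagging, φ = 81.7°)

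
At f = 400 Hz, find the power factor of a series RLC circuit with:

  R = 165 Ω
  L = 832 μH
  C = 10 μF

Step 1 — Angular frequency: ω = 2π·f = 2π·400 = 2513 rad/s.
Step 2 — Component impedances:
  R: Z = R = 165 Ω
  L: Z = jωL = j·2513·0.000832 = 0 + j2.091 Ω
  C: Z = 1/(jωC) = -j/(ω·C) = 0 - j39.79 Ω
Step 3 — Series combination: Z_total = R + L + C = 165 - j37.7 Ω = 169.3∠-12.9° Ω.
Step 4 — Power factor: PF = cos(φ) = Re(Z)/|Z| = 165/169.25 = 0.9749.
Step 5 — Type: Im(Z) = -37.7 ⇒ leading (phase φ = -12.9°).

PF = 0.9749 (leading, φ = -12.9°)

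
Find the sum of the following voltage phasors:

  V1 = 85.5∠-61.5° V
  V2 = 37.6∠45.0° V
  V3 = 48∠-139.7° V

Step 1 — Convert each phasor to rectangular form:
  V1 = 85.5·(cos(-61.5°) + j·sin(-61.5°)) = 40.8 - j75.14 V
  V2 = 37.6·(cos(45.0°) + j·sin(45.0°)) = 26.59 + j26.59 V
  V3 = 48·(cos(-139.7°) + j·sin(-139.7°)) = -36.61 - j31.05 V
Step 2 — Sum components: V_total = 30.78 - j79.6 V.
Step 3 — Convert to polar: |V_total| = 85.34 V, ∠V_total = -68.9°.

V_total = 85.34∠-68.9° V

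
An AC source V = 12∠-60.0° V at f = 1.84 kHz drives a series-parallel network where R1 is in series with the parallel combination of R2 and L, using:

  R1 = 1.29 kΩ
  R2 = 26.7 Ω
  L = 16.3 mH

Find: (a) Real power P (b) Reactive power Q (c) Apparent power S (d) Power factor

Step 1 — Angular frequency: ω = 2π·f = 2π·1840 = 1.156e+04 rad/s.
Step 2 — Component impedances:
  R1: Z = R = 1290 Ω
  R2: Z = R = 26.7 Ω
  L: Z = jωL = j·1.156e+04·0.0163 = 0 + j188.4 Ω
Step 3 — Parallel branch: R2 || L = 1/(1/R2 + 1/L) = 26.17 + j3.709 Ω.
Step 4 — Series with R1: Z_total = R1 + (R2 || L) = 1316 + j3.709 Ω = 1316∠0.2° Ω.
Step 5 — Source phasor: V = 12∠-60.0° V = 6 - j10.39 V.
Step 6 — Current: I = V / Z = 0.004536 - j0.007909 A = 0.009117∠-60.2° A.
Step 7 — Complex power: S = V·I* = 0.1094 + j0.0003083 VA.
Step 8 — Real power: P = Re(S) = 0.1094 W.
Step 9 — Reactive power: Q = Im(S) = 0.0003083 VAR.
Step 10 — Apparent power: |S| = 0.1094 VA.
Step 11 — Power factor: PF = P/|S| = 1 (lagging).

(a) P = 0.1094 W  (b) Q = 0.0003083 VAR  (c) S = 0.1094 VA  (d) PF = 1 (lagging)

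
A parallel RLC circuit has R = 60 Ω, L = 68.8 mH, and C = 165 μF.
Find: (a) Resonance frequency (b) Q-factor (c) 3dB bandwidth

Step 1 — Resonance: ω₀ = 1/√(LC) = 1/√(0.0688·0.000165) = 296.8 rad/s.
Step 2 — f₀ = ω₀/(2π) = 47.24 Hz.
Step 3 — Parallel Q: Q = R/(ω₀L) = 60/(296.8·0.0688) = 2.938.
Step 4 — Bandwidth: Δω = ω₀/Q = 101 rad/s; BW = Δω/(2π) = 16.08 Hz.

(a) f₀ = 47.24 Hz  (b) Q = 2.938  (c) BW = 16.08 Hz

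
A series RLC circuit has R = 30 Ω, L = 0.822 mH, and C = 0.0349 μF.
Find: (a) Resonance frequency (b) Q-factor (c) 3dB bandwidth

Step 1 — Resonance condition Im(Z)=0 gives ω₀ = 1/√(LC).
Step 2 — ω₀ = 1/√(0.000822·3.49e-08) = 1.867e+05 rad/s.
Step 3 — f₀ = ω₀/(2π) = 2.971e+04 Hz.
Step 4 — Series Q: Q = ω₀L/R = 1.867e+05·0.000822/30 = 5.116.
Step 5 — 3dB bandwidth: Δω = ω₀/Q = 3.65e+04 rad/s; BW = Δω/(2π) = 5809 Hz.

(a) f₀ = 2.971e+04 Hz  (b) Q = 5.116  (c) BW = 5809 Hz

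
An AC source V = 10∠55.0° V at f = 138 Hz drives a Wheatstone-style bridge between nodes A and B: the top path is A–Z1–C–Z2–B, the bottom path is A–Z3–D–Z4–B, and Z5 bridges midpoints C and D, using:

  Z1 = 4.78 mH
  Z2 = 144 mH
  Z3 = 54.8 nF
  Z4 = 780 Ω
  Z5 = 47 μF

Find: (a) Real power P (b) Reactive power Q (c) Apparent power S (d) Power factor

Step 1 — Angular frequency: ω = 2π·f = 2π·138 = 867.1 rad/s.
Step 2 — Component impedances:
  Z1: Z = jωL = j·867.1·0.00478 = 0 + j4.145 Ω
  Z2: Z = jωL = j·867.1·0.144 = 0 + j124.9 Ω
  Z3: Z = 1/(jωC) = -j/(ω·C) = 0 - j2.105e+04 Ω
  Z4: Z = R = 780 Ω
  Z5: Z = 1/(jωC) = -j/(ω·C) = 0 - j24.54 Ω
Step 3 — Bridge requires nodal analysis (the Z5 bridge couples midpoints C and D, so the two paths cannot be reduced to a simple series/parallel combination). Setting node B to ground and injecting 1 A at node A, the 3-node admittance system at A, C, D solves to V_A = Z_AB = 19.66 + j126.5 Ω = 128∠81.2° Ω.
Step 4 — Source phasor: V = 10∠55.0° V = 5.736 + j8.192 V.
Step 5 — Current: I = V / Z = 0.07012 - j0.03445 A = 0.07813∠-26.2° A.
Step 6 — Complex power: S = V·I* = 0.12 + j0.772 VA.
Step 7 — Real power: P = Re(S) = 0.12 W.
Step 8 — Reactive power: Q = Im(S) = 0.772 VAR.
Step 9 — Apparent power: |S| = 0.7813 VA.
Step 10 — Power factor: PF = P/|S| = 0.1536 (lagging).

(a) P = 0.12 W  (b) Q = 0.772 VAR  (c) S = 0.7813 VA  (d) PF = 0.1536 (lagging)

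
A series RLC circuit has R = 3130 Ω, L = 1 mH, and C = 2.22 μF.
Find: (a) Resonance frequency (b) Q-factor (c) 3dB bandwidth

Step 1 — Resonance condition Im(Z)=0 gives ω₀ = 1/√(LC).
Step 2 — ω₀ = 1/√(0.001·2.22e-06) = 2.122e+04 rad/s.
Step 3 — f₀ = ω₀/(2π) = 3378 Hz.
Step 4 — Series Q: Q = ω₀L/R = 2.122e+04·0.001/3130 = 0.006781.
Step 5 — 3dB bandwidth: Δω = ω₀/Q = 3.13e+06 rad/s; BW = Δω/(2π) = 4.982e+05 Hz.

(a) f₀ = 3378 Hz  (b) Q = 0.006781  (c) BW = 4.982e+05 Hz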